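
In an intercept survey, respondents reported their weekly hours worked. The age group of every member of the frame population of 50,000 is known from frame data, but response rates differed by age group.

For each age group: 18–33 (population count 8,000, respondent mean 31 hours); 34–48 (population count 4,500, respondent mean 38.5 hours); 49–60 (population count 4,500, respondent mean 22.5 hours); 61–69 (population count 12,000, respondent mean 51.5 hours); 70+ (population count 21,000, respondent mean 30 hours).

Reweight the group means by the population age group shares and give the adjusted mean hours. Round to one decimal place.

Post-stratification weights by population share, not respondent share:
  18–33: (8,000/50,000) × 31 = 4.96
  34–48: (4,500/50,000) × 38.5 = 3.465
  49–60: (4,500/50,000) × 22.5 = 2.025
  61–69: (12,000/50,000) × 51.5 = 12.36
  70+: (21,000/50,000) × 30 = 12.6
Post-stratified estimate = 35.41 → 35.4.

35.4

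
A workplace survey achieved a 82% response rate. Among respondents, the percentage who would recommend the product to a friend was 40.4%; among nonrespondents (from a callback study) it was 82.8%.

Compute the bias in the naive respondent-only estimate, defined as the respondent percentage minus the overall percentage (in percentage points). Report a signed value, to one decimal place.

-7.6 percentage points

Nonresponse fraction = 1 − 0.82 = 0.18.
Bias = (nonresponse fraction) × (respondent percentage − nonrespondent percentage)
     = 0.18 × (40.4 − 82.8) = 0.18 × -42.4 = -7.632.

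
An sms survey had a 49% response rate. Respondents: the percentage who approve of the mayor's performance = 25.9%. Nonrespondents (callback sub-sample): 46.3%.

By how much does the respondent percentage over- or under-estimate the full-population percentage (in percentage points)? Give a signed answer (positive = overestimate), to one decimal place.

-10.4 percentage points

Nonresponse fraction = 1 − 0.49 = 0.51.
Bias = (nonresponse fraction) × (respondent percentage − nonrespondent percentage)
     = 0.51 × (25.9 − 46.3) = 0.51 × -20.4 = -10.404.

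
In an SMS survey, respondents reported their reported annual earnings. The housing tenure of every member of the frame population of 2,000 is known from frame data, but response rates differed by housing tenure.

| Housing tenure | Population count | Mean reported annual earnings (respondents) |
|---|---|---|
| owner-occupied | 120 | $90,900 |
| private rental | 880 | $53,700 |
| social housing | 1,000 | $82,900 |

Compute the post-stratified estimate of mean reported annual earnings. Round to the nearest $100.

$70,500

Post-stratification weights by population share, not respondent share:
  owner-occupied: (120/2,000) × 90,900 = 5454
  private rental: (880/2,000) × 53,700 = 23,628
  social housing: (1,000/2,000) × 82,900 = 41,450
Post-stratified estimate = 70,532 → $70,500.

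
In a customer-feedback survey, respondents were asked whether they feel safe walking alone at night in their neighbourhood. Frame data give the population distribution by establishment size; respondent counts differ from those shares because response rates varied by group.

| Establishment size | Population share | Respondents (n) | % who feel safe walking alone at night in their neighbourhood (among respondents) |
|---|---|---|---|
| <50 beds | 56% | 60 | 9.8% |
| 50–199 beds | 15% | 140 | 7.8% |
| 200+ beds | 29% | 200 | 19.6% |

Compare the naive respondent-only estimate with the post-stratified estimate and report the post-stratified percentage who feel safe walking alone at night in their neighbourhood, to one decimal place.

Naive respondent-only estimate (weights = respondent counts):
  (60/400)×9.8 + (140/400)×7.8 + (200/400)×19.6 = 14%
Reweighting by population establishment size shares:
  0.56×9.8 + 0.15×7.8 + 0.29×19.6 = 12.342%

12.3%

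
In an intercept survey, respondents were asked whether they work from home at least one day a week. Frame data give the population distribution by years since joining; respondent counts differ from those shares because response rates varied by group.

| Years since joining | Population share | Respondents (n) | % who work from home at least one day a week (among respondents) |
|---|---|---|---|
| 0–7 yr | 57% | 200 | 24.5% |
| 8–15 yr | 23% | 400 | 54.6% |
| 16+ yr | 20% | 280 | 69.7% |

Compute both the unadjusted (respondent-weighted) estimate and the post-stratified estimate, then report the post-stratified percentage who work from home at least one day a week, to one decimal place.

40.5%

Naive respondent-only estimate (weights = respondent counts):
  (200/880)×24.5 + (400/880)×54.6 + (280/880)×69.7 = 52.5636%
Post-stratified estimate weights by population shares:
  0.57×24.5 + 0.23×54.6 + 0.2×69.7 = 40.463%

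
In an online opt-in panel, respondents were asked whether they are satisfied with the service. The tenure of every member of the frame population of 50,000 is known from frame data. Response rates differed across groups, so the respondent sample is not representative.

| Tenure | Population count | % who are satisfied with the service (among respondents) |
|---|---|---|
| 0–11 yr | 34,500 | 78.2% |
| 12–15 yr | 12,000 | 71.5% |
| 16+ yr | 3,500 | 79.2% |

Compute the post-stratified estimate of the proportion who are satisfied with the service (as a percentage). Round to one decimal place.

Weight each group's respondent value by its population share:
  0–11 yr: (34,500/50,000) × 78.2 = 53.958
  12–15 yr: (12,000/50,000) × 71.5 = 17.16
  16+ yr: (3,500/50,000) × 79.2 = 5.544
Post-stratified estimate = 76.662 → 76.7%.

76.7%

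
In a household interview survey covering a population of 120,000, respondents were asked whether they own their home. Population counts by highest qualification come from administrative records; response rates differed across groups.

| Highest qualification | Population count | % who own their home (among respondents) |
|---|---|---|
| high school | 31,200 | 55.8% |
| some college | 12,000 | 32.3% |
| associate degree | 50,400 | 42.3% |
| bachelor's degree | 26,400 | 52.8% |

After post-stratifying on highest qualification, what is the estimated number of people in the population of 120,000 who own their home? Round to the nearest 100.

56,500

Each cell contributes its population count × the respondent rate:
  high school: 31,200 × 55.8% = 17409.6
  some college: 12,000 × 32.3% = 3876
  associate degree: 50,400 × 42.3% = 21319.2
  bachelor's degree: 26,400 × 52.8% = 13939.2
Estimated total = 56,544 → 56,500.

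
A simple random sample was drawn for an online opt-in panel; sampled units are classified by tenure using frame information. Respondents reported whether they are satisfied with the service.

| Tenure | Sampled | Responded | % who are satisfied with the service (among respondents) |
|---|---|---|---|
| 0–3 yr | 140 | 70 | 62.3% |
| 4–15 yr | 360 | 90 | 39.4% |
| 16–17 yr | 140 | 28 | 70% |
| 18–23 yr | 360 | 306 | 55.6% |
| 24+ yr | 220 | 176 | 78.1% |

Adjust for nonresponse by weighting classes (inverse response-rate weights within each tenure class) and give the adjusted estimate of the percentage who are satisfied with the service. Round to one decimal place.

Class response rates: 0–3 yr 70/140 = 50%, 4–15 yr 90/360 = 25%, 16–17 yr 28/140 = 20%, 18–23 yr 306/360 = 85%, 24+ yr 176/220 = 80%.
Inverse-response-rate weighting restores each class to its sampled count, so class totals weight by n_sampled:
  0–3 yr: 140 × 62.3 = 8722
  4–15 yr: 360 × 39.4 = 14,184
  16–17 yr: 140 × 70 = 9800
  18–23 yr: 360 × 55.6 = 20,016
  24+ yr: 220 × 78.1 = 17,182
Adjusted estimate = 69,904 / 1,220 = 57.2984 → 57.3%.

57.3%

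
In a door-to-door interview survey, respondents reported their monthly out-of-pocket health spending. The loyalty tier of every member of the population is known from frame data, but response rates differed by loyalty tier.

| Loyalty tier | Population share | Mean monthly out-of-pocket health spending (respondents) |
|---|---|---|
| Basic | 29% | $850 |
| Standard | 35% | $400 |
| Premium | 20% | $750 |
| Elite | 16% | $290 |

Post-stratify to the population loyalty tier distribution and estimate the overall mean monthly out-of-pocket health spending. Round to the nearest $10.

Weight each group's respondent value by its population share:
  Basic: 0.29 × 850 = 246.5
  Standard: 0.35 × 400 = 140
  Premium: 0.2 × 750 = 150
  Elite: 0.16 × 290 = 46.4
Post-stratified estimate = 582.9 → $580.

$580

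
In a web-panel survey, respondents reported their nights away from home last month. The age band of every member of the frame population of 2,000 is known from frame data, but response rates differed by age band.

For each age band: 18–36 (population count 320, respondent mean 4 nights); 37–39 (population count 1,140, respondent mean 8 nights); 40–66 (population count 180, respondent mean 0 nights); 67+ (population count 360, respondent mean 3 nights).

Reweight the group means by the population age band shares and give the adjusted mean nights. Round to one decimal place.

5.7

Reweight to the known age band distribution:
  18–36: (320/2,000) × 4 = 0.64
  37–39: (1,140/2,000) × 8 = 4.56
  40–66: (180/2,000) × 0 = 0
  67+: (360/2,000) × 3 = 0.54
Post-stratified estimate = 5.74 → 5.7.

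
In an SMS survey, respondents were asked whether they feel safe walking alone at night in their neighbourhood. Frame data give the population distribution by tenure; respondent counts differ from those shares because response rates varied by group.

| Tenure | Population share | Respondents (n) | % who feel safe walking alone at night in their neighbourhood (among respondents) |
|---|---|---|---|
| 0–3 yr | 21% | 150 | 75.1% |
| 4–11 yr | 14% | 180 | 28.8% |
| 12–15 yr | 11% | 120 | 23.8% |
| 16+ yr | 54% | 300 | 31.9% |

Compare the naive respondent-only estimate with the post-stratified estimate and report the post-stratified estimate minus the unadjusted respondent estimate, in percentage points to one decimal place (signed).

Without adjustment, the pooled respondent share is:
  (150/750)×75.1 + (180/750)×28.8 + (120/750)×23.8 + (300/750)×31.9 = 38.5%
Reweighting by population tenure shares:
  0.21×75.1 + 0.14×28.8 + 0.11×23.8 + 0.54×31.9 = 39.647%
Difference = 39.647 − 38.5 = 1.147 pp.

+1.1 percentage points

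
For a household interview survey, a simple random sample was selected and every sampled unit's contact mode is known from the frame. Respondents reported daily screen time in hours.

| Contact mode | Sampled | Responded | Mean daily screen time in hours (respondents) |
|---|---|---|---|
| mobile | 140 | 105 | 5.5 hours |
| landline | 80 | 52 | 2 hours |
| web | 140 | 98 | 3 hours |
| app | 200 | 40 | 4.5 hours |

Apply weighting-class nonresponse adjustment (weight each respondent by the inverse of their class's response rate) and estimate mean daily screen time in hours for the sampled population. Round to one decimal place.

4.0

Class response rates: mobile 105/140 = 75%, landline 52/80 = 65%, web 98/140 = 70%, app 40/200 = 20%.
Inverse-response-rate weighting restores each class to its sampled count, so class totals weight by n_sampled:
  mobile: 140 × 5.5 = 770
  landline: 80 × 2 = 160
  web: 140 × 3 = 420
  app: 200 × 4.5 = 900
Adjusted estimate = 2250 / 560 = 4.01786 → 4.0.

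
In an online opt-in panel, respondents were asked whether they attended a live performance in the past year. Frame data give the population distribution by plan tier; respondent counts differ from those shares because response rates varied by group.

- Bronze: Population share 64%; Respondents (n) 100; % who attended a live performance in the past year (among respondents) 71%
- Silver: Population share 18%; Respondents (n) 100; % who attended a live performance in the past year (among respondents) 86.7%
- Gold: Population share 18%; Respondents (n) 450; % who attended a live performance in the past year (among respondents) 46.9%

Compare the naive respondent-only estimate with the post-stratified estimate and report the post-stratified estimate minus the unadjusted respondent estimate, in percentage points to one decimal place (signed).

+12.8 percentage points

Without adjustment, the pooled respondent share is:
  (100/650)×71 + (100/650)×86.7 + (450/650)×46.9 = 56.7308%
Post-stratifying to population shares instead:
  0.64×71 + 0.18×86.7 + 0.18×46.9 = 69.488%
Difference = 69.488 − 56.7308 = 12.7572 pp.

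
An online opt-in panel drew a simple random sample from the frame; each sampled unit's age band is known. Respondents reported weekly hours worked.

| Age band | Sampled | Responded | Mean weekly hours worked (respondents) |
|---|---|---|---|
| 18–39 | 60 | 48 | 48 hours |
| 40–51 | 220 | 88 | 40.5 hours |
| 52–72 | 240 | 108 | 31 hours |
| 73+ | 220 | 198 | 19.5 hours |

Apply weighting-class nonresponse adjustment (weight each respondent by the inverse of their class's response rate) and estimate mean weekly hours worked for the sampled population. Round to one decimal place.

31.8

Response rates by class: 18–39 48/60 = 80%, 40–51 88/220 = 40%, 52–72 108/240 = 45%, 73+ 198/220 = 90%.
With weight = n_sampled/n_responded per class, the weighted class total is n_sampled:
  18–39: 60 × 48 = 2880
  40–51: 220 × 40.5 = 8910
  52–72: 240 × 31 = 7440
  73+: 220 × 19.5 = 4290
Adjusted estimate = 23,520 / 740 = 31.7838 → 31.8.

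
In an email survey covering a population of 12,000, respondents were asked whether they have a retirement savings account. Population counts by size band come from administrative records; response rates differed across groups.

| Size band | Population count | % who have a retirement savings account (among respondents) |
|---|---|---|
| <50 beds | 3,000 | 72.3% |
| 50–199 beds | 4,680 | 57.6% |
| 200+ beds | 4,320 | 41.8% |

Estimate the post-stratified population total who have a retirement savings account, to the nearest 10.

Apply each group's respondent rate to its population count:
  <50 beds: 3,000 × 72.3% = 2169
  50–199 beds: 4,680 × 57.6% = 2695.68
  200+ beds: 4,320 × 41.8% = 1805.76
Estimated total = 6670.44 → 6,670.

6,670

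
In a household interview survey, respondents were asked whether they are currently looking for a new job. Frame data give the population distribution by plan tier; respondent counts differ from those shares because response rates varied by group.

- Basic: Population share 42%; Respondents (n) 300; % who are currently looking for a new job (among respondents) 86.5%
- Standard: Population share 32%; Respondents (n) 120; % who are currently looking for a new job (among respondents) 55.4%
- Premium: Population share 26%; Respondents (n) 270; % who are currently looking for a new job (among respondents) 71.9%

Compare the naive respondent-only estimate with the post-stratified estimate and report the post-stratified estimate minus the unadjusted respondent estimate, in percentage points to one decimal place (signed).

Naive respondent-only estimate (weights = respondent counts):
  (300/690)×86.5 + (120/690)×55.4 + (270/690)×71.9 = 75.3783%
Reweighting by population plan tier shares:
  0.42×86.5 + 0.32×55.4 + 0.26×71.9 = 72.752%
Difference = 72.752 − 75.3783 = -2.6263 pp.

-2.6 percentage points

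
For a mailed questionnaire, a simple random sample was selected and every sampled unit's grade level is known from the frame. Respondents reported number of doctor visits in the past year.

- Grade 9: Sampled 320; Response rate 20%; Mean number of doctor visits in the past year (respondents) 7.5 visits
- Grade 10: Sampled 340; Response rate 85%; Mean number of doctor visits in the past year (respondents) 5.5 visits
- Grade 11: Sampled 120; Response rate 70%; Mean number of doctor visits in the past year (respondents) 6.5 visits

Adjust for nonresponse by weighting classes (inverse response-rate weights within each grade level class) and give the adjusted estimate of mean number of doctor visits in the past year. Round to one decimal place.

6.5

Inverse-response-rate weighting restores each class to its sampled count, so class totals weight by n_sampled:
  Grade 9: 320 × 7.5 = 2400
  Grade 10: 340 × 5.5 = 1870
  Grade 11: 120 × 6.5 = 780
Adjusted estimate = 5050 / 780 = 6.47436 → 6.5.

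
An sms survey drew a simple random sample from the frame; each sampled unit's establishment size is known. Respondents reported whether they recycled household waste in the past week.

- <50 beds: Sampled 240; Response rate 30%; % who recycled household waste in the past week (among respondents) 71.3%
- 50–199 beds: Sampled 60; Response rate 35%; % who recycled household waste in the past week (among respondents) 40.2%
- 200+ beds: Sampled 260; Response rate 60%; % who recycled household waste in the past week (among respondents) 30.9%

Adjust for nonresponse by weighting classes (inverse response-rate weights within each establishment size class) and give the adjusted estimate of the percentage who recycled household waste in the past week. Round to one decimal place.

49.2%

Inverse-response-rate weighting restores each class to its sampled count, so class totals weight by n_sampled:
  <50 beds: 240 × 71.3 = 17,112
  50–199 beds: 60 × 40.2 = 2412
  200+ beds: 260 × 30.9 = 8034
Adjusted estimate = 27,558 / 560 = 49.2107 → 49.2%.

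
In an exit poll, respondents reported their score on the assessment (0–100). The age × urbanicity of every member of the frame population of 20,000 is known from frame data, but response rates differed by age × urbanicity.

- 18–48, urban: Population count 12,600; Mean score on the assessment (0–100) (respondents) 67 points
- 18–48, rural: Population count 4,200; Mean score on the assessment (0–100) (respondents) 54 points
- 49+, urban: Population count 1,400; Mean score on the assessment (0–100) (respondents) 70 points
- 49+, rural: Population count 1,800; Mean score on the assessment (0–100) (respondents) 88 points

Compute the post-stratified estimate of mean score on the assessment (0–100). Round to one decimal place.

Weight each group's respondent value by its population share:
  18–48, urban: (12,600/20,000) × 67 = 42.21
  18–48, rural: (4,200/20,000) × 54 = 11.34
  49+, urban: (1,400/20,000) × 70 = 4.9
  49+, rural: (1,800/20,000) × 88 = 7.92
Post-stratified estimate = 66.37 → 66.4.

66.4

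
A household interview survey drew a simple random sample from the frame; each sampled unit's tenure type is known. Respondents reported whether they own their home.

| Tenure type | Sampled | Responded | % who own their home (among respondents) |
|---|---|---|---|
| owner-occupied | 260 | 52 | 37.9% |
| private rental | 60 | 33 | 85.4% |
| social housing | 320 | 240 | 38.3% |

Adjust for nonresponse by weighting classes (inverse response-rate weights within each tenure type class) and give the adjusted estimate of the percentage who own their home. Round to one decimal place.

42.6%

Response rates by class: owner-occupied 52/260 = 20%, private rental 33/60 = 55%, social housing 240/320 = 75%.
Weighting each respondent by the inverse class response rate inflates each class back to its sampled size, so the class weight is n_sampled:
  owner-occupied: 260 × 37.9 = 9854
  private rental: 60 × 85.4 = 5124
  social housing: 320 × 38.3 = 12,256
Adjusted estimate = 27,234 / 640 = 42.5531 → 42.6%.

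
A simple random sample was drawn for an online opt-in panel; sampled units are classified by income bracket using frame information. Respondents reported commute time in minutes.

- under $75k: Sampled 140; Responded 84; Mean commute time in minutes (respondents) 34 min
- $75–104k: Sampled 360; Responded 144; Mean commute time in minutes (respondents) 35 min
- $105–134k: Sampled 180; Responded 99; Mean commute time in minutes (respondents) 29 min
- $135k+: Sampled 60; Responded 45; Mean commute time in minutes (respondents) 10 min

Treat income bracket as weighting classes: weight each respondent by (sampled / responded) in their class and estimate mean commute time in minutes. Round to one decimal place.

Class response rates: under $75k 84/140 = 60%, $75–104k 144/360 = 40%, $105–134k 99/180 = 55%, $135k+ 45/60 = 75%.
Each respondent's weight = sampled/responded in their class; summing within a class gives n_sampled, so:
  under $75k: 140 × 34 = 4760
  $75–104k: 360 × 35 = 12,600
  $105–134k: 180 × 29 = 5220
  $135k+: 60 × 10 = 600
Adjusted estimate = 23,180 / 740 = 31.3243 → 31.3.

31.3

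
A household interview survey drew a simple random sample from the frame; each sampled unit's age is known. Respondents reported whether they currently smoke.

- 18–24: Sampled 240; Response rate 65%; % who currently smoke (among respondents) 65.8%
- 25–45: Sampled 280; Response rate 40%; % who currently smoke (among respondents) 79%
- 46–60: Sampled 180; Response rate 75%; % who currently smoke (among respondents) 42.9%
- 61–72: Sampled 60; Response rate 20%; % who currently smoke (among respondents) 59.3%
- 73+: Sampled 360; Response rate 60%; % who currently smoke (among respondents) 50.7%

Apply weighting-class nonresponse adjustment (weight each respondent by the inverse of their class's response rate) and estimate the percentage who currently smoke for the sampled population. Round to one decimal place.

Each respondent's weight = sampled/responded in their class; summing within a class gives n_sampled, so:
  18–24: 240 × 65.8 = 15,792
  25–45: 280 × 79 = 22,120
  46–60: 180 × 42.9 = 7722
  61–72: 60 × 59.3 = 3558
  73+: 360 × 50.7 = 18,252
Adjusted estimate = 67,444 / 1,120 = 60.2179 → 60.2%.

60.2%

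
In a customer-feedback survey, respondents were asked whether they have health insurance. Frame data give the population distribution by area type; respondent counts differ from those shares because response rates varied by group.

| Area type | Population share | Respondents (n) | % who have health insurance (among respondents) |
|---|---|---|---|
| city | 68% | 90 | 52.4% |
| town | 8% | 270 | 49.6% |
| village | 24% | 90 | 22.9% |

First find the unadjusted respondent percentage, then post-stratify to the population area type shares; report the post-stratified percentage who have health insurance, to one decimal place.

Without adjustment, the pooled respondent share is:
  (90/450)×52.4 + (270/450)×49.6 + (90/450)×22.9 = 44.82%
Reweighting by population area type shares:
  0.68×52.4 + 0.08×49.6 + 0.24×22.9 = 45.096%

45.1%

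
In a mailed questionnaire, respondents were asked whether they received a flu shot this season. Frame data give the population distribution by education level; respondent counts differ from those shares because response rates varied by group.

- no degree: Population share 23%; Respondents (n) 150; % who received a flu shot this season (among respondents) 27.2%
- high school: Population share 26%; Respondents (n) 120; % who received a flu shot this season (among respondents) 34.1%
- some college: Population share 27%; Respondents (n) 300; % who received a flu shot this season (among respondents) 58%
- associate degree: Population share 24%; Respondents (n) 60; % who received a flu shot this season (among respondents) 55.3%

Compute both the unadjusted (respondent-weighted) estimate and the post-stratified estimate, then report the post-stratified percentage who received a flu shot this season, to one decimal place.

Naive respondent-only estimate (weights = respondent counts):
  (150/630)×27.2 + (120/630)×34.1 + (300/630)×58 + (60/630)×55.3 = 45.8571%
Post-stratifying to population shares instead:
  0.23×27.2 + 0.26×34.1 + 0.27×58 + 0.24×55.3 = 44.054%

44.1%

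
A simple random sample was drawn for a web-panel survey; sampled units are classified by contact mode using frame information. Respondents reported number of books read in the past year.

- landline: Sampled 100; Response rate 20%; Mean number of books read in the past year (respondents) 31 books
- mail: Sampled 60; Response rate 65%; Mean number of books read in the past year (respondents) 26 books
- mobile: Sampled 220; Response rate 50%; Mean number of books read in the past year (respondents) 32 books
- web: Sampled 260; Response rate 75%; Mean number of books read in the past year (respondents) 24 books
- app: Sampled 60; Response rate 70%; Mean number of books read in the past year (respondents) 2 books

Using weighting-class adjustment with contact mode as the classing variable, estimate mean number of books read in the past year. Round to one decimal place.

Inverse-response-rate weighting restores each class to its sampled count, so class totals weight by n_sampled:
  landline: 100 × 31 = 3100
  mail: 60 × 26 = 1560
  mobile: 220 × 32 = 7040
  web: 260 × 24 = 6240
  app: 60 × 2 = 120
Adjusted estimate = 18,060 / 700 = 25.8 → 25.8.

25.8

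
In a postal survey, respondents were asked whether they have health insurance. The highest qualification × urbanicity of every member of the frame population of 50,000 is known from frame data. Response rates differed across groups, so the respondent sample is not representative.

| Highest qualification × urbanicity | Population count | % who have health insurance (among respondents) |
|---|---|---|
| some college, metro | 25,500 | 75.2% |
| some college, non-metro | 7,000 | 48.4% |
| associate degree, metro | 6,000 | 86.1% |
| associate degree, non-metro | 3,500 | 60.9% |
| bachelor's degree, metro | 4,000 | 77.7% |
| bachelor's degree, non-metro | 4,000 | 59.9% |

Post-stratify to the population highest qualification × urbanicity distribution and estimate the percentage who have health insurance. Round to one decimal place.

70.7%

Post-stratification weights by population share, not respondent share:
  some college, metro: (25,500/50,000) × 75.2 = 38.352
  some college, non-metro: (7,000/50,000) × 48.4 = 6.776
  associate degree, metro: (6,000/50,000) × 86.1 = 10.332
  associate degree, non-metro: (3,500/50,000) × 60.9 = 4.263
  bachelor's degree, metro: (4,000/50,000) × 77.7 = 6.216
  bachelor's degree, non-metro: (4,000/50,000) × 59.9 = 4.792
Post-stratified estimate = 70.731 → 70.7%.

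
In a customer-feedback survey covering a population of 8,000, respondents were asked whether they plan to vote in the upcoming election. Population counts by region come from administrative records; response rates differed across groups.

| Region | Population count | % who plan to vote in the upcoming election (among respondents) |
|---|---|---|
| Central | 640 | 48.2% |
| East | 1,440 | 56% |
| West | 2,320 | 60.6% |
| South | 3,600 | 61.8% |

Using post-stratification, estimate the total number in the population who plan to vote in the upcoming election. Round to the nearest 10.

Estimated count per cell = population count × respondent percentage:
  Central: 640 × 48.2% = 308.48
  East: 1,440 × 56% = 806.4
  West: 2,320 × 60.6% = 1405.92
  South: 3,600 × 61.8% = 2224.8
Estimated total = 4745.6 → 4,750.

4,750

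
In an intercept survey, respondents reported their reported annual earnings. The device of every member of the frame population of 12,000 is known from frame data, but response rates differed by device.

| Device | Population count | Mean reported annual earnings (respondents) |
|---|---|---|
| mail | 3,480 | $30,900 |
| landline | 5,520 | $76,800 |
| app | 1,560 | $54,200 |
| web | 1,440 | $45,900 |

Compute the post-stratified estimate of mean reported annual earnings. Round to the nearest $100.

Weight each group's respondent value by its population share:
  mail: (3,480/12,000) × 30,900 = 8961
  landline: (5,520/12,000) × 76,800 = 35,328
  app: (1,560/12,000) × 54,200 = 7046
  web: (1,440/12,000) × 45,900 = 5508
Post-stratified estimate = 56,843 → $56,800.

$56,800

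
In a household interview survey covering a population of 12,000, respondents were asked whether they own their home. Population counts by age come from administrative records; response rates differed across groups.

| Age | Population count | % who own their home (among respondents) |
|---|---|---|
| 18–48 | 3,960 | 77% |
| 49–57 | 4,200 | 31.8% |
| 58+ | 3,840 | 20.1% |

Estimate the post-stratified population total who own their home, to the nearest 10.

5,160

Apply each group's respondent rate to its population count:
  18–48: 3,960 × 77% = 3049.2
  49–57: 4,200 × 31.8% = 1335.6
  58+: 3,840 × 20.1% = 771.84
Estimated total = 5156.64 → 5,160.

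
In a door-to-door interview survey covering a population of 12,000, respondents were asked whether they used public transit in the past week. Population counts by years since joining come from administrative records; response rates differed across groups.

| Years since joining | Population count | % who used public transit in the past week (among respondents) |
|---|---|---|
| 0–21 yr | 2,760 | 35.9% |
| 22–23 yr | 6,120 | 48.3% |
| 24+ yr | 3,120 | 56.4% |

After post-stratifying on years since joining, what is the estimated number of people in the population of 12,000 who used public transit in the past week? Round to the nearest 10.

Estimated count per cell = population count × respondent percentage:
  0–21 yr: 2,760 × 35.9% = 990.84
  22–23 yr: 6,120 × 48.3% = 2955.96
  24+ yr: 3,120 × 56.4% = 1759.68
Estimated total = 5706.48 → 5,710.

5,710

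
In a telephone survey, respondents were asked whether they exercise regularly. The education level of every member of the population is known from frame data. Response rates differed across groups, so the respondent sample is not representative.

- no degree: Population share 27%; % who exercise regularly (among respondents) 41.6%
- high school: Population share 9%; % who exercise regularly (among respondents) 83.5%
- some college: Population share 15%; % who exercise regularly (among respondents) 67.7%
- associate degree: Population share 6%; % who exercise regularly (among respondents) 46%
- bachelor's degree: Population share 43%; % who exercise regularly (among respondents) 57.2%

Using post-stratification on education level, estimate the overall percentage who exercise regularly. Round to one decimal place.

56.3%

Weight each group's respondent value by its population share:
  no degree: 0.27 × 41.6 = 11.232
  high school: 0.09 × 83.5 = 7.515
  some college: 0.15 × 67.7 = 10.155
  associate degree: 0.06 × 46 = 2.76
  bachelor's degree: 0.43 × 57.2 = 24.596
Post-stratified estimate = 56.258 → 56.3%.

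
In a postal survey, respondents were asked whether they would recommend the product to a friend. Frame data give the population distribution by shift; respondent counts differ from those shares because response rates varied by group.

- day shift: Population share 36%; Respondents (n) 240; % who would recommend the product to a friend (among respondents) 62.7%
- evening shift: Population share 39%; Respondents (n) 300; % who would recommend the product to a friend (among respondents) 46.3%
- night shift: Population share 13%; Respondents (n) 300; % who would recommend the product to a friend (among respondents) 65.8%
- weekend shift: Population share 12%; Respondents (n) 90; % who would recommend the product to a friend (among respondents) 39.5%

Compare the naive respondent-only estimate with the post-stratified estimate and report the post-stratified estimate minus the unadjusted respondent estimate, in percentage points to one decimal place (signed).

-2.2 percentage points

Without adjustment, the pooled respondent share is:
  (240/930)×62.7 + (300/930)×46.3 + (300/930)×65.8 + (90/930)×39.5 = 56.1645%
Reweighting by population shift shares:
  0.36×62.7 + 0.39×46.3 + 0.13×65.8 + 0.12×39.5 = 53.923%
Difference = 53.923 − 56.1645 = -2.2415 pp.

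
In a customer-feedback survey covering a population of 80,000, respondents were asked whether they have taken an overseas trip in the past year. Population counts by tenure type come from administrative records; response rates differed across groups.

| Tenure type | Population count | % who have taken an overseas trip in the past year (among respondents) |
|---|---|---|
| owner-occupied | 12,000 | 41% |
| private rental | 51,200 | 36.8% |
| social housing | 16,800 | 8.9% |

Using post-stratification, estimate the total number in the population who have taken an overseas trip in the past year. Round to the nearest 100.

Apply each group's respondent rate to its population count:
  owner-occupied: 12,000 × 41% = 4920
  private rental: 51,200 × 36.8% = 18841.6
  social housing: 16,800 × 8.9% = 1495.2
Estimated total = 25256.8 → 25,300.

25,300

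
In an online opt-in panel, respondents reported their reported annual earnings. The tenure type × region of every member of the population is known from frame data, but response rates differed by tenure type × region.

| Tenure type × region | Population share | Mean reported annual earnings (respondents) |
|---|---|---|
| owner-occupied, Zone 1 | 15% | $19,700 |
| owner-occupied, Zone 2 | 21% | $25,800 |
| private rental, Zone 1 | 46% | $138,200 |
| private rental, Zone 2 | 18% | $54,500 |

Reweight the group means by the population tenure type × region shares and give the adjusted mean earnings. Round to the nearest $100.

$81,800

Each cell contributes population-share × respondent value:
  owner-occupied, Zone 1: 0.15 × 19,700 = 2955
  owner-occupied, Zone 2: 0.21 × 25,800 = 5418
  private rental, Zone 1: 0.46 × 138,200 = 63,572
  private rental, Zone 2: 0.18 × 54,500 = 9810
Post-stratified estimate = 81,755 → $81,800.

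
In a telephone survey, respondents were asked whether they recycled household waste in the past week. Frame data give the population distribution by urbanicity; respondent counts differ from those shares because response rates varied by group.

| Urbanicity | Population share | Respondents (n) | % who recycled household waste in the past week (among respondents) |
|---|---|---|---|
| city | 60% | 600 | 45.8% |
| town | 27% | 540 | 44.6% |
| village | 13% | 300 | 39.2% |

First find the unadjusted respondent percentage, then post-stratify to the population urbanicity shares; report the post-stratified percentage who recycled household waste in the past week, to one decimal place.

Unadjusted (pooled respondent) estimate weights by respondent counts:
  (600/1440)×45.8 + (540/1440)×44.6 + (300/1440)×39.2 = 43.975%
Post-stratifying to population shares instead:
  0.6×45.8 + 0.27×44.6 + 0.13×39.2 = 44.618%

44.6%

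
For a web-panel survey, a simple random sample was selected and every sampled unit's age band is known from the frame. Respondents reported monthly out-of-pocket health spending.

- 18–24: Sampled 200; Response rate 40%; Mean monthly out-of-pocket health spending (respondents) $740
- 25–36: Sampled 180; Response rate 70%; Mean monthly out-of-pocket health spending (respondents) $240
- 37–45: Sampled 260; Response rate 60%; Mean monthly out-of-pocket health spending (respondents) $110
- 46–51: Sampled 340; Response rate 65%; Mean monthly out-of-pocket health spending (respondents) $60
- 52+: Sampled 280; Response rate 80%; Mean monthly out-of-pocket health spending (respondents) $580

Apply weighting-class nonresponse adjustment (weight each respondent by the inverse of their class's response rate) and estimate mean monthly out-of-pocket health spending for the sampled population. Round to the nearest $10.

Each respondent's weight = sampled/responded in their class; summing within a class gives n_sampled, so:
  18–24: 200 × 740 = 148,000
  25–36: 180 × 240 = 43,200
  37–45: 260 × 110 = 28,600
  46–51: 340 × 60 = 20,400
  52+: 280 × 580 = 162,400
Adjusted estimate = 402,600 / 1,260 = 319.524 → $320.

$320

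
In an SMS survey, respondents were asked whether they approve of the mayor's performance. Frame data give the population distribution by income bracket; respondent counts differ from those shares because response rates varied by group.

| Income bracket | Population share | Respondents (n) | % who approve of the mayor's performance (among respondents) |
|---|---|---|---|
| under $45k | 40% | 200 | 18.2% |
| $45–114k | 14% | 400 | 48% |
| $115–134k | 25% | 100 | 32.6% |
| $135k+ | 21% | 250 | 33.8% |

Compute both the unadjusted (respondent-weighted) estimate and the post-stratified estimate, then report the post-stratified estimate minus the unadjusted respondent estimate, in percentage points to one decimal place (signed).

-7.1 percentage points

Unadjusted (pooled respondent) estimate weights by respondent counts:
  (200/950)×18.2 + (400/950)×48 + (100/950)×32.6 + (250/950)×33.8 = 36.3684%
Post-stratified estimate weights by population shares:
  0.4×18.2 + 0.14×48 + 0.25×32.6 + 0.21×33.8 = 29.248%
Difference = 29.248 − 36.3684 = -7.1204 pp.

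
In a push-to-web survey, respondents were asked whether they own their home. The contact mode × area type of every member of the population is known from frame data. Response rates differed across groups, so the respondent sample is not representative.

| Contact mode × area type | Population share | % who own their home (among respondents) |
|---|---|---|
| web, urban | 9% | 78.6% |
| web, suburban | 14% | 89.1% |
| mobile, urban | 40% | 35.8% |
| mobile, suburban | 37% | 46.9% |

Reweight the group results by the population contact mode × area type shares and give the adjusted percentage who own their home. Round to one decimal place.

51.2%

Each cell contributes population-share × respondent value:
  web, urban: 0.09 × 78.6 = 7.074
  web, suburban: 0.14 × 89.1 = 12.474
  mobile, urban: 0.4 × 35.8 = 14.32
  mobile, suburban: 0.37 × 46.9 = 17.353
Post-stratified estimate = 51.221 → 51.2%.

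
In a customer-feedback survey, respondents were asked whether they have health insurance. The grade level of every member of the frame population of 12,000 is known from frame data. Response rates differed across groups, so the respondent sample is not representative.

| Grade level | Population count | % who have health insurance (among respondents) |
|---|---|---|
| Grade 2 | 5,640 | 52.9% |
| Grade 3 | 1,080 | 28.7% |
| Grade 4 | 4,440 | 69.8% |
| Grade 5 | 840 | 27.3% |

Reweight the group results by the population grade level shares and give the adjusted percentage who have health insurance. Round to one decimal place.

Reweight to the known grade level distribution:
  Grade 2: (5,640/12,000) × 52.9 = 24.863
  Grade 3: (1,080/12,000) × 28.7 = 2.583
  Grade 4: (4,440/12,000) × 69.8 = 25.826
  Grade 5: (840/12,000) × 27.3 = 1.911
Post-stratified estimate = 55.183 → 55.2%.

55.2%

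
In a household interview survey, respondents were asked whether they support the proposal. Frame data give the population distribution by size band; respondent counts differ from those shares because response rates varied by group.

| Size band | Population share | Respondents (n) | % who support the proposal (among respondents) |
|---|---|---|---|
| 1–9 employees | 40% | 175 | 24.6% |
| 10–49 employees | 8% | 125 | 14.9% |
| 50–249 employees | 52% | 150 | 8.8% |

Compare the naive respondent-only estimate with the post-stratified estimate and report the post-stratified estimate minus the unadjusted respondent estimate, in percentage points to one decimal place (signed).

Without adjustment, the pooled respondent share is:
  (175/450)×24.6 + (125/450)×14.9 + (150/450)×8.8 = 16.6389%
Post-stratified estimate weights by population shares:
  0.4×24.6 + 0.08×14.9 + 0.52×8.8 = 15.608%
Difference = 15.608 − 16.6389 = -1.0309 pp.

-1.0 percentage points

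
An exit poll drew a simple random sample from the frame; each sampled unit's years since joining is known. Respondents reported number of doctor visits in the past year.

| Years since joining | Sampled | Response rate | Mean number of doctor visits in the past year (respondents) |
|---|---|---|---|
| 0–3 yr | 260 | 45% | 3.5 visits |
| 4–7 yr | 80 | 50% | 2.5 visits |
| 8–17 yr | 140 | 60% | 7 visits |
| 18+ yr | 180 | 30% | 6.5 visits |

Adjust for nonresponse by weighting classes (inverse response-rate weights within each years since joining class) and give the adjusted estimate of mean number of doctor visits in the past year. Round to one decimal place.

4.9

Each respondent's weight = sampled/responded in their class; summing within a class gives n_sampled, so:
  0–3 yr: 260 × 3.5 = 910
  4–7 yr: 80 × 2.5 = 200
  8–17 yr: 140 × 7 = 980
  18+ yr: 180 × 6.5 = 1170
Adjusted estimate = 3260 / 660 = 4.93939 → 4.9.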